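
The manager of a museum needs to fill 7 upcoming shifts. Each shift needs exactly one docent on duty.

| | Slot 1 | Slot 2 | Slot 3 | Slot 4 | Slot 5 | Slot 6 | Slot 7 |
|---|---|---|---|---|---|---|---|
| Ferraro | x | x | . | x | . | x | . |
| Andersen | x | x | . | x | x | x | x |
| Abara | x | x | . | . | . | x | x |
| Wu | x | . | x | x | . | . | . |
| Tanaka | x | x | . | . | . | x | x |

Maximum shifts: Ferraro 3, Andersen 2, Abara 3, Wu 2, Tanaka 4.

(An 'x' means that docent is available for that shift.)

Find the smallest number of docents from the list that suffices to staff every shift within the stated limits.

3

7 slots to fill and no one can take more than 4, so at least ⌈7/4⌉ = 2 docents are needed.
No set of 2 docents can cover every shift (each such set leaves at least one shift with no one available or exceeds a cap).
Ferraro, Andersen, and Wu alone can cover everything: Slot 1→Ferraro, Slot 2→Ferraro, Slot 3→Wu, Slot 4→Wu, Slot 5→Andersen, Slot 6→Ferraro, Slot 7→Andersen.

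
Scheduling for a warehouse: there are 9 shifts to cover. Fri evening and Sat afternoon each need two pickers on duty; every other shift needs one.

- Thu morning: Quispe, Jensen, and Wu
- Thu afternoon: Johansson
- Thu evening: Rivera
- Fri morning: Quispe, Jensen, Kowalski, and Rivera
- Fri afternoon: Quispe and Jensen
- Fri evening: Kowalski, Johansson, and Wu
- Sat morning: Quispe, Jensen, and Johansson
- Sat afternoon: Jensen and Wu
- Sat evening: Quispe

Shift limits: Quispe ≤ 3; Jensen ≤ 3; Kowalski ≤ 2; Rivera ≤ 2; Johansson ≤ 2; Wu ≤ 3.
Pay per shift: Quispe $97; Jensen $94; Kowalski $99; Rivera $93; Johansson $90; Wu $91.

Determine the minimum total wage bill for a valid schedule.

Thu afternoon can only be covered by Johansson, so that assignment is forced.
Thu evening can only be covered by Rivera, so that assignment is forced.
Sat afternoon can only be covered by Jensen and Wu, so that assignment is forced.
Picking the cheapest available picker for each shift independently would cost $1014, but that ignores the shift limits.
An optimal schedule: Thu morning→Wu, Thu afternoon→Johansson, Thu evening→Rivera, Fri morning→Rivera, Fri afternoon→Jensen, Fri evening→Johansson+Wu, Sat morning→Jensen, Sat afternoon→Wu+Jensen, Sat evening→Quispe.
Total: 91 + 90 + 93 + 93 + 94 + 90 + 91 + 94 + 91 + 94 + 97 = $1018.

$1018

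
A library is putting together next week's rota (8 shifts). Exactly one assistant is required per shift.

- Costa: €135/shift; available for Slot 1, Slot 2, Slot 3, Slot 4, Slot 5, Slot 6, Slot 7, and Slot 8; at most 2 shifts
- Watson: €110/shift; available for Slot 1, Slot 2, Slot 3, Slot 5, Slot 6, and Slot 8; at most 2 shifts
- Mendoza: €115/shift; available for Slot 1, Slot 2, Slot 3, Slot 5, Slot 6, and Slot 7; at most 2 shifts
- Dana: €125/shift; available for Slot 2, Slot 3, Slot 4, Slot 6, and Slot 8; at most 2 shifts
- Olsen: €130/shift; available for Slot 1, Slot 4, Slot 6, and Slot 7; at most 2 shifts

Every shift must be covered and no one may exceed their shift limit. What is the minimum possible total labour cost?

€960

Picking the cheapest available assistant for each shift independently would cost €900, but that ignores the shift limits.
An optimal schedule: Slot 1→Olsen, Slot 2→Mendoza, Slot 3→Dana, Slot 4→Dana, Slot 5→Watson, Slot 6→Olsen, Slot 7→Mendoza, Slot 8→Watson.
Total: 130 + 115 + 125 + 125 + 110 + 130 + 115 + 110 = €960.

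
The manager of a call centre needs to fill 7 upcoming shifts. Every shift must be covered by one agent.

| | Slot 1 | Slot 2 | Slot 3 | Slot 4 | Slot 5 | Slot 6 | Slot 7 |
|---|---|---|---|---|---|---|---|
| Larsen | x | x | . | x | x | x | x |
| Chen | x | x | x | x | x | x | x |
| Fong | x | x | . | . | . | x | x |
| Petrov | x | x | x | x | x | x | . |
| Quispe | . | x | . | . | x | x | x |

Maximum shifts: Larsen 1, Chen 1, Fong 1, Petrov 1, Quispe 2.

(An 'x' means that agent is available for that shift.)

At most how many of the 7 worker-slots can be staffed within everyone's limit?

6

Total capacity across all agents is 1+1+1+1+2 = 6, and 7 slots are needed, so at most 6 can be filled.
An assignment achieving 6: Slot 1→Fong, Slot 2→Quispe, Slot 3→Chen, Slot 4→Larsen, Slot 5→Petrov, Slot 7→Quispe.
Loads: Larsen 1/1, Chen 1/1, Fong 1/1, Petrov 1/1, Quispe 2/2.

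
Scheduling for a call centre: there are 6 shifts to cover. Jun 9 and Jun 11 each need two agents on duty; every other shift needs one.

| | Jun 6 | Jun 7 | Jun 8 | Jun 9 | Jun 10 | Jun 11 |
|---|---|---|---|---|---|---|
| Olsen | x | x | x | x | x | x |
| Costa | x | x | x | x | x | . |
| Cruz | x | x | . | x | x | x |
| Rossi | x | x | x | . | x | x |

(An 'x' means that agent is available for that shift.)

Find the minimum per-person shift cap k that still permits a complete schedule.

With 4 agents and 8 worker-slots to fill, someone must work at least ⌈8/4⌉ = 2 shifts, so k ≥ 2.
k = 2 works: Jun 6→Costa, Jun 7→Cruz, Jun 8→Olsen, Jun 9→Olsen+Costa, Jun 10→Rossi, Jun 11→Cruz+Rossi.
Loads: Olsen 2, Costa 2, Cruz 2, Rossi 2 — all ≤ 2.

2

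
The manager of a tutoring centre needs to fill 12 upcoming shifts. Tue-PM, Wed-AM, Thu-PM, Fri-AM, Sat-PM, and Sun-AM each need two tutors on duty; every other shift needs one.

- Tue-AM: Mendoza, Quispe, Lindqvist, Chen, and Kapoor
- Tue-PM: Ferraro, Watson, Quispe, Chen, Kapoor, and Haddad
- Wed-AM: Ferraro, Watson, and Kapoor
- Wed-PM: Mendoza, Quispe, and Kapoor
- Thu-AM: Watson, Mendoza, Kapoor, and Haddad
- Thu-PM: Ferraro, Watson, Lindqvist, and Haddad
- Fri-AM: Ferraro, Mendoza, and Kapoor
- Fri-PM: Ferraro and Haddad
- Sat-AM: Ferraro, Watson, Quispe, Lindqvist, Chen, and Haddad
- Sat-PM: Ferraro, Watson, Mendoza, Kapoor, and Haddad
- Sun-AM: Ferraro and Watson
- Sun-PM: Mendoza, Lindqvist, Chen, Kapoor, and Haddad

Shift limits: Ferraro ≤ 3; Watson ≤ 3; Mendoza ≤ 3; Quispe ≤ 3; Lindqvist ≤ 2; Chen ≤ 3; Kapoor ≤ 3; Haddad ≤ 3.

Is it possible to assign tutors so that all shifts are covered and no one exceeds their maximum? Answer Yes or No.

Yes

Sun-AM can only be covered by Ferraro and Watson, so that assignment is forced.
One valid schedule: Tue-AM→Mendoza, Tue-PM→Quispe+Chen, Wed-AM→Ferraro+Watson, Wed-PM→Mendoza, Thu-AM→Watson, Thu-PM→Lindqvist+Haddad, Fri-AM→Mendoza+Kapoor, Fri-PM→Ferraro, Sat-AM→Quispe, Sat-PM→Kapoor+Haddad, Sun-AM→Ferraro+Watson, Sun-PM→Lindqvist.
Loads: Ferraro 3/3, Watson 3/3, Mendoza 3/3, Quispe 2/3, Lindqvist 2/2, Chen 1/3, Kapoor 2/3, Haddad 2/3 — all within limits.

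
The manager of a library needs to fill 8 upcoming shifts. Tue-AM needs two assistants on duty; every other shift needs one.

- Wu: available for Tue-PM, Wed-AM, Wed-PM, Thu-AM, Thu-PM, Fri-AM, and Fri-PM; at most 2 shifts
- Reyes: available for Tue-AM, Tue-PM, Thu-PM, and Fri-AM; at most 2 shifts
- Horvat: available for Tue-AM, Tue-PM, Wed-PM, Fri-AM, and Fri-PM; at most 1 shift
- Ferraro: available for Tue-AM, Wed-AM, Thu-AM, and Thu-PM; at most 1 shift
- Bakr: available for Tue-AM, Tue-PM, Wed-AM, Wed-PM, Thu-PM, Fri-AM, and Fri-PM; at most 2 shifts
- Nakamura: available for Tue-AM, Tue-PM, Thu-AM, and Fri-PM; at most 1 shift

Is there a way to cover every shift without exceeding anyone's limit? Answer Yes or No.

Yes

One valid schedule: Tue-AM→Bakr+Nakamura, Tue-PM→Bakr, Wed-AM→Wu, Wed-PM→Wu, Thu-AM→Ferraro, Thu-PM→Reyes, Fri-AM→Reyes, Fri-PM→Horvat.
Loads: Wu 2/2, Reyes 2/2, Horvat 1/1, Ferraro 1/1, Bakr 2/2, Nakamura 1/1 — all within limits.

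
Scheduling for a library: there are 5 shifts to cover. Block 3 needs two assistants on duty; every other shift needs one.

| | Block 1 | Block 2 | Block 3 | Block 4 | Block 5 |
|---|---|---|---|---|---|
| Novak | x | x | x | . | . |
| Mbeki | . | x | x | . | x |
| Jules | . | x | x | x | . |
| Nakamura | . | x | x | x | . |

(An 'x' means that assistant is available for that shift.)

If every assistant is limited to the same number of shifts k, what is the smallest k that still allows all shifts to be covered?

2

With 4 assistants and 6 worker-slots to fill, someone must work at least ⌈6/4⌉ = 2 shifts, so k ≥ 2.
k = 2 works: Block 1→Novak, Block 2→Novak, Block 3→Mbeki+Jules, Block 4→Jules, Block 5→Mbeki.
Loads: Novak 2, Mbeki 2, Jules 2, Nakamura 0 — all ≤ 2.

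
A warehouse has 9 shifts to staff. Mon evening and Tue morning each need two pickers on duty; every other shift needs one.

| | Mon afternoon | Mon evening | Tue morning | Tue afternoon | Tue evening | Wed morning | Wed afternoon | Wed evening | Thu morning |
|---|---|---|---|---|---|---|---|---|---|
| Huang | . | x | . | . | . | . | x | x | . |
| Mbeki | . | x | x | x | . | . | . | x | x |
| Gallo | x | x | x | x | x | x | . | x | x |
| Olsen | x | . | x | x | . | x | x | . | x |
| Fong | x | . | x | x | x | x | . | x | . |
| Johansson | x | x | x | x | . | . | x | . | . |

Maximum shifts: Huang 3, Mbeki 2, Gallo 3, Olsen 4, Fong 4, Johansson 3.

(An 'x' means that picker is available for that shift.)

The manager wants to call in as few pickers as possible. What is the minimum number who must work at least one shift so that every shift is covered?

4

11 slots to fill and no one can take more than 4, so at least ⌈11/4⌉ = 3 pickers are needed.
No set of 3 pickers can cover every shift (each such set leaves at least one shift with no one available or exceeds a cap).
Huang, Mbeki, Gallo, and Olsen alone can cover everything: Mon afternoon→Gallo, Mon evening→Huang+Mbeki, Tue morning→Mbeki+Olsen, Tue afternoon→Olsen, Tue evening→Gallo, Wed morning→Gallo, Wed afternoon→Huang, Wed evening→Huang, Thu morning→Olsen.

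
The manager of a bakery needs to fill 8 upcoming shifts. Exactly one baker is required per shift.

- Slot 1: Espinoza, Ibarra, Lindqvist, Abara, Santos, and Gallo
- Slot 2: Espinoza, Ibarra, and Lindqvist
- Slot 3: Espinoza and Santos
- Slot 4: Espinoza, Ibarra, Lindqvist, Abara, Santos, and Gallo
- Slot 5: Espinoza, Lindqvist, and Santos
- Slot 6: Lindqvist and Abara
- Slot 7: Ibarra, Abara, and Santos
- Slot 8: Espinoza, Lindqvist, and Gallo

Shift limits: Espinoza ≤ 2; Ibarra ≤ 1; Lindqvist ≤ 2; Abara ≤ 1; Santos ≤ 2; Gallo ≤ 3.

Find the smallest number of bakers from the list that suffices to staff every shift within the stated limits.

8 slots to fill and no one can take more than 3, so at least ⌈8/3⌉ = 3 bakers are needed.
Any 3 bakers together have capacity at most 3+2+2 = 7 < 8 slots, so 3 can never suffice.
Espinoza, Ibarra, Lindqvist, and Gallo alone can cover everything: Slot 1→Gallo, Slot 2→Lindqvist, Slot 3→Espinoza, Slot 4→Gallo, Slot 5→Espinoza, Slot 6→Lindqvist, Slot 7→Ibarra, Slot 8→Gallo.

4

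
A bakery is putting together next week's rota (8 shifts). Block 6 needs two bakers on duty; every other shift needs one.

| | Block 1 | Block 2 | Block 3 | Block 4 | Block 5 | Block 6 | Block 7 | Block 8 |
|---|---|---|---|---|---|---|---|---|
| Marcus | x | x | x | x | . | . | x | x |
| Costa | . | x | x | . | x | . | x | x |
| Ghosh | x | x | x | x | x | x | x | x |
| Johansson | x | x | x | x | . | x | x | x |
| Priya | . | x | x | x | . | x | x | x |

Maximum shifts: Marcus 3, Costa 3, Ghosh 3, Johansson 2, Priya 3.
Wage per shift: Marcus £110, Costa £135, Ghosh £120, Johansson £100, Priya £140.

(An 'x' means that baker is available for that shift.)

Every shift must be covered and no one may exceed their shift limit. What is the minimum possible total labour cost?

£1025

Picking the cheapest available baker for each shift independently would cost £940, but that ignores the shift limits.
An optimal schedule: Block 1→Johansson, Block 2→Marcus, Block 3→Marcus, Block 4→Marcus, Block 5→Ghosh, Block 6→Johansson+Ghosh, Block 7→Ghosh, Block 8→Costa.
Total: 100 + 110 + 110 + 110 + 120 + 100 + 120 + 120 + 135 = £1025.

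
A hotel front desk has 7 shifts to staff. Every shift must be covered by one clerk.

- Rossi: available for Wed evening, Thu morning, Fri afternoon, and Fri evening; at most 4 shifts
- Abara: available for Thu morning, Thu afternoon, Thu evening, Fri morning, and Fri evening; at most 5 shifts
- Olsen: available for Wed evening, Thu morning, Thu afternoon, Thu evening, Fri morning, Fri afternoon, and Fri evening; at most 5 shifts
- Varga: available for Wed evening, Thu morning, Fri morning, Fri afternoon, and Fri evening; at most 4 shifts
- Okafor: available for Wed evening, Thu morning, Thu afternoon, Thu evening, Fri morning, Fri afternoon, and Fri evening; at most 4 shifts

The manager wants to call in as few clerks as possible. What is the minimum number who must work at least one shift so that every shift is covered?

7 slots to fill and no one can take more than 5, so at least ⌈7/5⌉ = 2 clerks are needed.
Rossi and Abara alone can cover everything: Wed evening→Rossi, Thu morning→Rossi, Thu afternoon→Abara, Thu evening→Abara, Fri morning→Abara, Fri afternoon→Rossi, Fri evening→Rossi.

2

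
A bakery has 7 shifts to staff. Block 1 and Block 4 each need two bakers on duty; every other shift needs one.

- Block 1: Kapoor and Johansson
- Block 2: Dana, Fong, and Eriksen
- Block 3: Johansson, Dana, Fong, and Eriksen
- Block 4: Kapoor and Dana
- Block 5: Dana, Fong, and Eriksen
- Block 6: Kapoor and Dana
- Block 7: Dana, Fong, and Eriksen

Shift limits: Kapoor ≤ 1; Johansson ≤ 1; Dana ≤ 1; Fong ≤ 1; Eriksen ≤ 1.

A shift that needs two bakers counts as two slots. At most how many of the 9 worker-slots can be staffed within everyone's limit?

Total capacity across all bakers is 1+1+1+1+1 = 5, and 9 slots are needed, so at most 5 can be filled.
An assignment achieving 5: Block 1→Kapoor+Johansson, Block 2→Fong, Block 4→Dana, Block 5→Eriksen.
Loads: Kapoor 1/1, Johansson 1/1, Dana 1/1, Fong 1/1, Eriksen 1/1.

5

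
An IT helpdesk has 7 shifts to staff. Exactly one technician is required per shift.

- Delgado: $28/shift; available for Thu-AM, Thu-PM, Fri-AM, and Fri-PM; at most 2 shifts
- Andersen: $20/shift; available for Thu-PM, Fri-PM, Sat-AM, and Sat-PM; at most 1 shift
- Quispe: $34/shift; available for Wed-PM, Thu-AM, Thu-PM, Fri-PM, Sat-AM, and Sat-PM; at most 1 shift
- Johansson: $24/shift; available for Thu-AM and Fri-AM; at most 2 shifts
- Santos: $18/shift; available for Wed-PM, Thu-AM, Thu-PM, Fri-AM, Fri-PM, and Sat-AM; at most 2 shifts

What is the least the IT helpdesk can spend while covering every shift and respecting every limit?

Picking the cheapest available technician for each shift independently would cost $128, but that ignores the shift limits.
An optimal schedule: Wed-PM→Santos, Thu-AM→Johansson, Thu-PM→Delgado, Fri-AM→Johansson, Fri-PM→Delgado, Sat-AM→Santos, Sat-PM→Andersen.
Total: 18 + 24 + 28 + 24 + 28 + 18 + 20 = $160.

$160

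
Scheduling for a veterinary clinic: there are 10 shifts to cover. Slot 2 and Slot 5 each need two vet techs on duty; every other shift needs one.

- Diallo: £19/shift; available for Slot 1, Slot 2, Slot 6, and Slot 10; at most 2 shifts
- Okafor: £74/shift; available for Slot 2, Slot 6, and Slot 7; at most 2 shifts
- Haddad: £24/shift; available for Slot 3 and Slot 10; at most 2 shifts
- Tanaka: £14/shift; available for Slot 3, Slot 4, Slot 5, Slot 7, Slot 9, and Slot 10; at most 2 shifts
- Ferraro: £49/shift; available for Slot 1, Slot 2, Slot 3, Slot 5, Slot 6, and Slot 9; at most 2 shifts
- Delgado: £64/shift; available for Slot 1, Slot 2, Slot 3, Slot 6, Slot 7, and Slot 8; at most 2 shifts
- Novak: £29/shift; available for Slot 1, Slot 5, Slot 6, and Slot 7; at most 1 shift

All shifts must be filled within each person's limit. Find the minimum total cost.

Slot 4 can only be covered by Tanaka, so that assignment is forced.
Slot 8 can only be covered by Delgado, so that assignment is forced.
Picking the cheapest available vet tech for each shift independently would cost £283, but that ignores the shift limits.
An optimal schedule: Slot 1→Diallo, Slot 2→Ferraro+Okafor, Slot 3→Haddad, Slot 4→Tanaka, Slot 5→Novak+Ferraro, Slot 6→Diallo, Slot 7→Delgado, Slot 8→Delgado, Slot 9→Tanaka, Slot 10→Haddad.
Total: 19 + 49 + 74 + 24 + 14 + 29 + 49 + 19 + 64 + 64 + 14 + 24 = £443.

£443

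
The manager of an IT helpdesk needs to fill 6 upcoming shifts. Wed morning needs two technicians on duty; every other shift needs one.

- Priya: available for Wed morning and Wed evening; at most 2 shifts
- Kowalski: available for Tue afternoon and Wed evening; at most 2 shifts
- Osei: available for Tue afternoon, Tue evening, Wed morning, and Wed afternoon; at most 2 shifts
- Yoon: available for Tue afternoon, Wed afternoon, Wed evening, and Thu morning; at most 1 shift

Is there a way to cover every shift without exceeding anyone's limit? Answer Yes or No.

Total capacity is 7 and 7 slots are needed, so capacity alone doesn't rule it out.
Shifts {Tue evening, Wed morning, Wed afternoon, Thu morning} need 5 worker-slots in total, but the technicians available for any of those shifts (Priya, Osei, and Yoon) can supply at most 4 among them. So no valid schedule exists.

No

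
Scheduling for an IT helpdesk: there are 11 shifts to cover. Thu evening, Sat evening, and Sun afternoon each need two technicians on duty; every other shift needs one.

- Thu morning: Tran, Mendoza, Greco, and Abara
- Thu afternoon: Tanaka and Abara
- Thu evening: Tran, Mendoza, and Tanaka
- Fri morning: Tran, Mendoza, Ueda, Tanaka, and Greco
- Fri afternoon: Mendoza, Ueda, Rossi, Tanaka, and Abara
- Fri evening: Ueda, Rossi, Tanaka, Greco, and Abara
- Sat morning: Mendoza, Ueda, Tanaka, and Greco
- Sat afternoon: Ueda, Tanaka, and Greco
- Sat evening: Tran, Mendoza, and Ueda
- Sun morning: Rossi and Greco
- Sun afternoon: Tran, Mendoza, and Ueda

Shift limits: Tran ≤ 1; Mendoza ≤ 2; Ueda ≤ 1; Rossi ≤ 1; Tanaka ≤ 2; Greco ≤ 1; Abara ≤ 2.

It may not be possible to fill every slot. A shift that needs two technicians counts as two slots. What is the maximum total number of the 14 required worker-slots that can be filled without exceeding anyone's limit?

Total capacity across all technicians is 1+2+1+1+2+1+2 = 10, and 14 slots are needed, so at most 10 can be filled.
An assignment achieving 10: Thu morning→Greco, Thu afternoon→Tanaka, Thu evening→Tran+Mendoza, Fri afternoon→Abara, Fri evening→Abara, Sat morning→Tanaka, Sat afternoon→Ueda, Sat evening→Mendoza, Sun morning→Rossi.
Loads: Tran 1/1, Mendoza 2/2, Ueda 1/1, Rossi 1/1, Tanaka 2/2, Greco 1/1, Abara 2/2.

10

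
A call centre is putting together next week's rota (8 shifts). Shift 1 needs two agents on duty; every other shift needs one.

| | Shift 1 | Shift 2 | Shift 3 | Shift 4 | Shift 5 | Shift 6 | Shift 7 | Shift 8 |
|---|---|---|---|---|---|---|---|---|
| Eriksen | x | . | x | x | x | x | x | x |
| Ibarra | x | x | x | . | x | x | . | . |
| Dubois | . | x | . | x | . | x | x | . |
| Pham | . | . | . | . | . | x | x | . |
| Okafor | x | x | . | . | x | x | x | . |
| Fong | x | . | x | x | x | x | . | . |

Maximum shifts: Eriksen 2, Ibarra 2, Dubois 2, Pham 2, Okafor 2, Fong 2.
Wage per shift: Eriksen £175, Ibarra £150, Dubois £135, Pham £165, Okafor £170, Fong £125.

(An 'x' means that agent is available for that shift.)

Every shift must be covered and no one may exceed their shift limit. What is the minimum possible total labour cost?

Shift 8 can only be covered by Eriksen, so that assignment is forced.
Picking the cheapest available agent for each shift independently would cost £1220, but that ignores the shift limits.
An optimal schedule: Shift 1→Fong+Ibarra, Shift 2→Dubois, Shift 3→Fong, Shift 4→Dubois, Shift 5→Ibarra, Shift 6→Pham, Shift 7→Pham, Shift 8→Eriksen.
Total: 125 + 150 + 135 + 125 + 135 + 150 + 165 + 165 + 175 = £1325.

£1325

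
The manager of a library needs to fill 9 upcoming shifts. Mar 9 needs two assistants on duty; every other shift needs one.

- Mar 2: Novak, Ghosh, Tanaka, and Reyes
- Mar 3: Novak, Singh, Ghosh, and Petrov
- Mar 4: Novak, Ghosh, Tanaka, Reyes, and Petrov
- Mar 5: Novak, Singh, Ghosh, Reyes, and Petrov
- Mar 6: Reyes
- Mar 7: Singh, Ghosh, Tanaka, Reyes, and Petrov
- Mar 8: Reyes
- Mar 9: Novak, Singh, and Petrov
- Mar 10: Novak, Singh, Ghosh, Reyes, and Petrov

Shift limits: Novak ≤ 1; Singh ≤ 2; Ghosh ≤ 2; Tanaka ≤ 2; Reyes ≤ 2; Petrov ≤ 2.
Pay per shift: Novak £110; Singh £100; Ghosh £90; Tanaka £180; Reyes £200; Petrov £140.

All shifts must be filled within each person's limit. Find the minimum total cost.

£1350

Mar 6 can only be covered by Reyes, so that assignment is forced.
Mar 8 can only be covered by Reyes, so that assignment is forced.
Picking the cheapest available assistant for each shift independently would cost £1150, but that ignores the shift limits.
An optimal schedule: Mar 2→Ghosh, Mar 3→Singh, Mar 4→Ghosh, Mar 5→Petrov, Mar 6→Reyes, Mar 7→Tanaka, Mar 8→Reyes, Mar 9→Novak+Singh, Mar 10→Petrov.
Total: 90 + 100 + 90 + 140 + 200 + 180 + 200 + 110 + 100 + 140 = £1350.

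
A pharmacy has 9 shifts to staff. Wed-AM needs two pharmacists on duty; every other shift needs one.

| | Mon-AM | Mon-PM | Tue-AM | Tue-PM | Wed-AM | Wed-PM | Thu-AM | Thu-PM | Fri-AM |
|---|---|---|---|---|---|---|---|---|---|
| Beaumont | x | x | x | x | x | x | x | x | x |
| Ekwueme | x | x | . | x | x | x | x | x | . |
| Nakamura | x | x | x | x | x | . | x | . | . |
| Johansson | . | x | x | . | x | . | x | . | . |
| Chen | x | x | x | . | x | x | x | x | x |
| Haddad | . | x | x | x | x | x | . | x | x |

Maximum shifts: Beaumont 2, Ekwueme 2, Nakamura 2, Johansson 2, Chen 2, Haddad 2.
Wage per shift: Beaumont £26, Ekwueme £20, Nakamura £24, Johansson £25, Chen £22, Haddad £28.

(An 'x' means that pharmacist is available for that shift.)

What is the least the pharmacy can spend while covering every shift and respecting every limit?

Picking the cheapest available pharmacist for each shift independently would cost £206, but that ignores the shift limits.
An optimal schedule: Mon-AM→Beaumont, Mon-PM→Johansson, Tue-AM→Nakamura, Tue-PM→Ekwueme, Wed-AM→Johansson+Chen, Wed-PM→Ekwueme, Thu-AM→Nakamura, Thu-PM→Chen, Fri-AM→Beaumont.
Total: 26 + 25 + 24 + 20 + 25 + 22 + 20 + 24 + 22 + 26 = £234.

£234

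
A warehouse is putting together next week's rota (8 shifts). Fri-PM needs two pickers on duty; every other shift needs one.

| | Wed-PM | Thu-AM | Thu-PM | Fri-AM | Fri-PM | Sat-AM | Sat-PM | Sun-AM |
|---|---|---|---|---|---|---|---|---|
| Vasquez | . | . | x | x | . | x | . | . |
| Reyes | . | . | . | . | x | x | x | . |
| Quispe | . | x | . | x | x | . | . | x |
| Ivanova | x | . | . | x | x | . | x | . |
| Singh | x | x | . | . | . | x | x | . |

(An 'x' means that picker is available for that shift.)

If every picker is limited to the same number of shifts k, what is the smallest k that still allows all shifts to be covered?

2

With 5 pickers and 9 worker-slots to fill, someone must work at least ⌈9/5⌉ = 2 shifts, so k ≥ 2.
k = 2 works: Wed-PM→Ivanova, Thu-AM→Quispe, Thu-PM→Vasquez, Fri-AM→Vasquez, Fri-PM→Reyes+Ivanova, Sat-AM→Reyes, Sat-PM→Singh, Sun-AM→Quispe.
Loads: Vasquez 2, Reyes 2, Quispe 2, Ivanova 2, Singh 1 — all ≤ 2.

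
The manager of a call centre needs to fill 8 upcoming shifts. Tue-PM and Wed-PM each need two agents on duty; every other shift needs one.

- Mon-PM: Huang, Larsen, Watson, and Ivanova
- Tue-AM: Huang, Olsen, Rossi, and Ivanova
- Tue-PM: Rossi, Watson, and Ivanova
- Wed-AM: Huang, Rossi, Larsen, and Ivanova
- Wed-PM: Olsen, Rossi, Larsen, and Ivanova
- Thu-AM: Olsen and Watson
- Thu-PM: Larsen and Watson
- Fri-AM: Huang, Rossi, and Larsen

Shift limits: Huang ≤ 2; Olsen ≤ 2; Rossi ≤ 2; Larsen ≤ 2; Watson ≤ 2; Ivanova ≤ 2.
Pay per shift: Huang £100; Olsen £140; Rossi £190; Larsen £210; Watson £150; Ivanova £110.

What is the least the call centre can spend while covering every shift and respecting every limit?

Picking the cheapest available agent for each shift independently would cost £1200, but that ignores the shift limits.
An optimal schedule: Mon-PM→Huang, Tue-AM→Ivanova, Tue-PM→Ivanova+Watson, Wed-AM→Rossi, Wed-PM→Olsen+Rossi, Thu-AM→Olsen, Thu-PM→Watson, Fri-AM→Huang.
Total: 100 + 110 + 110 + 150 + 190 + 140 + 190 + 140 + 150 + 100 = £1380.

£1380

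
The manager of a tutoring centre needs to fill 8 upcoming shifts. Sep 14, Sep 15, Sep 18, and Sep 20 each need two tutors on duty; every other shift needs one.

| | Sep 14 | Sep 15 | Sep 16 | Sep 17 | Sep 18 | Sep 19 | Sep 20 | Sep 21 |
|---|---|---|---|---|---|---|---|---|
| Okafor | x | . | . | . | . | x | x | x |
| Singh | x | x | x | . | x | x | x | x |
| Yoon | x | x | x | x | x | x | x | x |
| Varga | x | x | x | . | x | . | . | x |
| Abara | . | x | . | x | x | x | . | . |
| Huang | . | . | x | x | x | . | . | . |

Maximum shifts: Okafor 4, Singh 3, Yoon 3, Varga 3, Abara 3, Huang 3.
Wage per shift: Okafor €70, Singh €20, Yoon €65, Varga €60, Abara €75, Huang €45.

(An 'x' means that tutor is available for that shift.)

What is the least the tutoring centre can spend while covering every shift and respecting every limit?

€570

Picking the cheapest available tutor for each shift independently would cost €415, but that ignores the shift limits.
An optimal schedule: Sep 14→Varga+Yoon, Sep 15→Varga+Yoon, Sep 16→Huang, Sep 17→Huang, Sep 18→Huang+Varga, Sep 19→Singh, Sep 20→Singh+Yoon, Sep 21→Singh.
Total: 60 + 65 + 60 + 65 + 45 + 45 + 45 + 60 + 20 + 20 + 65 + 20 = €570.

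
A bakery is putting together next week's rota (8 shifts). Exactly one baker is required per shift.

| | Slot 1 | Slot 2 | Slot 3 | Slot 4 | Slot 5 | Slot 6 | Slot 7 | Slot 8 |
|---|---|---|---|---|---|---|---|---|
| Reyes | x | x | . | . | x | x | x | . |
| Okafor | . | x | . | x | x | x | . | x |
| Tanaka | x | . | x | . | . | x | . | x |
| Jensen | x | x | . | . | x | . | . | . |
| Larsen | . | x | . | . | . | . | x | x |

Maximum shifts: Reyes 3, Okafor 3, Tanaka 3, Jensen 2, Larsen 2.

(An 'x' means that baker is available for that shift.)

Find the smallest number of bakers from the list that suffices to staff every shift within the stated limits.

8 slots to fill and no one can take more than 3, so at least ⌈8/3⌉ = 3 bakers are needed.
Reyes, Okafor, and Tanaka alone can cover everything: Slot 1→Reyes, Slot 2→Reyes, Slot 3→Tanaka, Slot 4→Okafor, Slot 5→Okafor, Slot 6→Tanaka, Slot 7→Reyes, Slot 8→Okafor.

3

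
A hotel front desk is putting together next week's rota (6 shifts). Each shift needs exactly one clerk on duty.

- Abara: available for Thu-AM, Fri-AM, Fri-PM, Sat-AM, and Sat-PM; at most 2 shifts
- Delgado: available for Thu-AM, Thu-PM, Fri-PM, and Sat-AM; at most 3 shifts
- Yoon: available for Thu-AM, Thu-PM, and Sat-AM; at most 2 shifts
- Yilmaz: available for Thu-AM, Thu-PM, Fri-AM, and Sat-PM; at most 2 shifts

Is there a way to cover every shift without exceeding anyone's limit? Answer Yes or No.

One valid schedule: Thu-AM→Delgado, Thu-PM→Delgado, Fri-AM→Abara, Fri-PM→Abara, Sat-AM→Delgado, Sat-PM→Yilmaz.
Loads: Abara 2/2, Delgado 3/3, Yoon 0/2, Yilmaz 1/2 — all within limits.

Yes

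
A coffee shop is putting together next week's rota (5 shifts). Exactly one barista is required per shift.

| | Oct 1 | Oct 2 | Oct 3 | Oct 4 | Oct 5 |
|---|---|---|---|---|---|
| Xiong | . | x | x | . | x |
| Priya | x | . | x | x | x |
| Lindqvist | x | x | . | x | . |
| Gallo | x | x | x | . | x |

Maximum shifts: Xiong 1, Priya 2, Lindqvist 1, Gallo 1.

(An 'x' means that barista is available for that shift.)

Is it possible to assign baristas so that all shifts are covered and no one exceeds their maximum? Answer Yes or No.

One valid schedule: Oct 1→Priya, Oct 2→Lindqvist, Oct 3→Xiong, Oct 4→Priya, Oct 5→Gallo.
Loads: Xiong 1/1, Priya 2/2, Lindqvist 1/1, Gallo 1/1 — all within limits.

Yes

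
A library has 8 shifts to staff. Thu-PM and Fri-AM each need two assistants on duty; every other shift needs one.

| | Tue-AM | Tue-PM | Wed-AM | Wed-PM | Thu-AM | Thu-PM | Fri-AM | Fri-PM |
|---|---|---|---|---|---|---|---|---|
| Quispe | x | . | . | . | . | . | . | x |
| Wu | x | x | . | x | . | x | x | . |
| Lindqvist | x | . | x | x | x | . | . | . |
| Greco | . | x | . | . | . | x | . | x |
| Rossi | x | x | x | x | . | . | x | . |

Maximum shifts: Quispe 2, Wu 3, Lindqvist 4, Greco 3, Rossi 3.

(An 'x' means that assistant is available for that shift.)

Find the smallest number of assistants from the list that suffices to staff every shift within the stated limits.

4

10 slots to fill and no one can take more than 4, so at least ⌈10/4⌉ = 3 assistants are needed.
Shifts {Thu-AM, Thu-PM, Fri-AM} need 5 slots, but among the assistants available for them (Wu, Lindqvist, Greco, and Rossi) any 3 together supply at most 4. So 3 assistants are not enough.
Wu, Lindqvist, Greco, and Rossi alone can cover everything: Tue-AM→Wu, Tue-PM→Greco, Wed-AM→Lindqvist, Wed-PM→Lindqvist, Thu-AM→Lindqvist, Thu-PM→Wu+Greco, Fri-AM→Wu+Rossi, Fri-PM→Greco.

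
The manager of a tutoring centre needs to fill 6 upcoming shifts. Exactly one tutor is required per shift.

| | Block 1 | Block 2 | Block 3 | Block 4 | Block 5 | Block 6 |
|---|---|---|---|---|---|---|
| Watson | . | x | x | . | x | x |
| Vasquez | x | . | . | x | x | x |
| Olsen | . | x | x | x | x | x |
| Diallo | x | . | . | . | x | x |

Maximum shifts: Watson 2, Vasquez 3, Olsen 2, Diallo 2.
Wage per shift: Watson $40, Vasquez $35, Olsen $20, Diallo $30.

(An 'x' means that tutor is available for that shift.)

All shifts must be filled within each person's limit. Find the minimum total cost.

$170

Picking the cheapest available tutor for each shift independently would cost $130, but that ignores the shift limits.
An optimal schedule: Block 1→Diallo, Block 2→Olsen, Block 3→Olsen, Block 4→Vasquez, Block 5→Diallo, Block 6→Vasquez.
Total: 30 + 20 + 20 + 35 + 30 + 35 = $170.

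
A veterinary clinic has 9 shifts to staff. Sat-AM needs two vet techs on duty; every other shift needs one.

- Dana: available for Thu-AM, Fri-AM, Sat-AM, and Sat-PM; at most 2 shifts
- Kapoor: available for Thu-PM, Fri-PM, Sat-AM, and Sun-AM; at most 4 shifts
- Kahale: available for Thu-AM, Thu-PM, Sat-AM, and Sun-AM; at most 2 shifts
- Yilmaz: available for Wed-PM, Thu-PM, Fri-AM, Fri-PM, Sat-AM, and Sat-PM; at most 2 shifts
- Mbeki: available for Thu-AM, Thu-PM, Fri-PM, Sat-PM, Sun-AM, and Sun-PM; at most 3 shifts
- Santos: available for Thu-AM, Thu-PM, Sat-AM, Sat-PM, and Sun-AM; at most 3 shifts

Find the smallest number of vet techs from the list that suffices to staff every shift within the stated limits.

10 slots to fill and no one can take more than 4, so at least ⌈10/4⌉ = 3 vet techs are needed.
No set of 3 vet techs can cover every shift (each such set leaves at least one shift with no one available or exceeds a cap).
Dana, Kapoor, Yilmaz, and Mbeki alone can cover everything: Wed-PM→Yilmaz, Thu-AM→Dana, Thu-PM→Kapoor, Fri-AM→Dana, Fri-PM→Kapoor, Sat-AM→Kapoor+Yilmaz, Sat-PM→Mbeki, Sun-AM→Kapoor, Sun-PM→Mbeki.

4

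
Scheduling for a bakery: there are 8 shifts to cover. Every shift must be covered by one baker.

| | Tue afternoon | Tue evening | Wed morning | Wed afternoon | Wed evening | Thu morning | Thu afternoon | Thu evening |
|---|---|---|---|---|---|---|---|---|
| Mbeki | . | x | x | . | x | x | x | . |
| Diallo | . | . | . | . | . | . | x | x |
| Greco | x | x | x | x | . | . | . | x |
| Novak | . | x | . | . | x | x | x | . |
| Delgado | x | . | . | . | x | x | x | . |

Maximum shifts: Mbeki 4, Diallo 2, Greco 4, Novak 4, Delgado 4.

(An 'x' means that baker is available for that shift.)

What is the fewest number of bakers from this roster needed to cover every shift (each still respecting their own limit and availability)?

2

8 slots to fill and no one can take more than 4, so at least ⌈8/4⌉ = 2 bakers are needed.
Mbeki and Greco alone can cover everything: Tue afternoon→Greco, Tue evening→Mbeki, Wed morning→Greco, Wed afternoon→Greco, Wed evening→Mbeki, Thu morning→Mbeki, Thu afternoon→Mbeki, Thu evening→Greco.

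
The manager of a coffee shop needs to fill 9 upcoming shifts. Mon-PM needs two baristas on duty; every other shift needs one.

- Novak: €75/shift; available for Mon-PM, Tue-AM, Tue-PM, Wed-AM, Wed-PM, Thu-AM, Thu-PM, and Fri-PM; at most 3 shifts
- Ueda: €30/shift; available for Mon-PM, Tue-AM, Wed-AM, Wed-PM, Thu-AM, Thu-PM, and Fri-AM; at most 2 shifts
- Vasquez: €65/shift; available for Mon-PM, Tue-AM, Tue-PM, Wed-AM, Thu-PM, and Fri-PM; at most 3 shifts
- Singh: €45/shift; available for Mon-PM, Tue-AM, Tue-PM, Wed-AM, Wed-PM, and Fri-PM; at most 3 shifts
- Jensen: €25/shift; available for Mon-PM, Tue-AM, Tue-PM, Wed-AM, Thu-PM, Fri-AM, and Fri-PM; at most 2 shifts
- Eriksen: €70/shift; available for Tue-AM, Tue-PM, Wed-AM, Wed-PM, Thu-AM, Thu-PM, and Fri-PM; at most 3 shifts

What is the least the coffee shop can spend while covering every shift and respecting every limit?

€440

Picking the cheapest available barista for each shift independently would cost €265, but that ignores the shift limits.
An optimal schedule: Mon-PM→Singh+Vasquez, Tue-AM→Singh, Tue-PM→Jensen, Wed-AM→Vasquez, Wed-PM→Ueda, Thu-AM→Ueda, Thu-PM→Vasquez, Fri-AM→Jensen, Fri-PM→Singh.
Total: 45 + 65 + 45 + 25 + 65 + 30 + 30 + 65 + 25 + 45 = €440.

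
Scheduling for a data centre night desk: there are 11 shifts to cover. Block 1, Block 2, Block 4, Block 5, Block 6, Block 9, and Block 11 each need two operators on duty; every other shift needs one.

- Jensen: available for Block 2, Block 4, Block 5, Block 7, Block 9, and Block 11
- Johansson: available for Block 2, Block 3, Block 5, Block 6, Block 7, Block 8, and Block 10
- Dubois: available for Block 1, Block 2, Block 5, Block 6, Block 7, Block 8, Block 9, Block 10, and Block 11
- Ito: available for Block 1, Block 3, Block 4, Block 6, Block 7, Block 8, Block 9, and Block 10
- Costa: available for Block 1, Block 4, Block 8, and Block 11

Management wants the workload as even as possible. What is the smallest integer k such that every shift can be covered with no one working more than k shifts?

4

With 5 operators and 18 worker-slots to fill, someone must work at least ⌈18/5⌉ = 4 shifts, so k ≥ 4.
k = 4 works: Block 1→Dubois+Ito, Block 2→Jensen+Johansson, Block 3→Johansson, Block 4→Jensen+Ito, Block 5→Jensen+Johansson, Block 6→Johansson+Dubois, Block 7→Ito, Block 8→Costa, Block 9→Jensen+Dubois, Block 10→Ito, Block 11→Dubois+Costa.
Loads: Jensen 4, Johansson 4, Dubois 4, Ito 4, Costa 2 — all ≤ 4.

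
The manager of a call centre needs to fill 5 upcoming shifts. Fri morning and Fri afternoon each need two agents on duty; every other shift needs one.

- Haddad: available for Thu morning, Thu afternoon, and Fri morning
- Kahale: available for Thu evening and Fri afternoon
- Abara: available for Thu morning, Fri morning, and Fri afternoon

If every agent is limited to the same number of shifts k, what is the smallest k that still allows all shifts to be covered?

With 3 agents and 7 worker-slots to fill, someone must work at least ⌈7/3⌉ = 3 shifts, so k ≥ 3.
k = 3 works: Thu morning→Haddad, Thu afternoon→Haddad, Thu evening→Kahale, Fri morning→Haddad+Abara, Fri afternoon→Kahale+Abara.
Loads: Haddad 3, Kahale 2, Abara 2 — all ≤ 3.

3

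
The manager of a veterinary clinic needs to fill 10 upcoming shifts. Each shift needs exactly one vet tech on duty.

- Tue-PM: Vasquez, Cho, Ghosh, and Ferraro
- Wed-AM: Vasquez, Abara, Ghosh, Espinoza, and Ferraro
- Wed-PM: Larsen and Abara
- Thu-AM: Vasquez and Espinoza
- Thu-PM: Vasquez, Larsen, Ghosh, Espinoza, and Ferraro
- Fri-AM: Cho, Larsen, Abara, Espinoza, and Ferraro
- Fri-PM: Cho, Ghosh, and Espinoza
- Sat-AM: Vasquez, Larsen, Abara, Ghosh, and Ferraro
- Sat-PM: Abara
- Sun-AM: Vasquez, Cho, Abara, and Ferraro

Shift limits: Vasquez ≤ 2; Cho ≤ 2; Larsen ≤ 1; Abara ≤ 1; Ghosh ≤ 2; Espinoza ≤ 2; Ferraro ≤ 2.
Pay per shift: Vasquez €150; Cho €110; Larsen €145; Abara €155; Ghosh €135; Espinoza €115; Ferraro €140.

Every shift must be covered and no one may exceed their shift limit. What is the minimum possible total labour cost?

€1300

Sat-PM can only be covered by Abara, so that assignment is forced.
Picking the cheapest available vet tech for each shift independently would cost €1220, but that ignores the shift limits.
An optimal schedule: Tue-PM→Cho, Wed-AM→Espinoza, Wed-PM→Larsen, Thu-AM→Espinoza, Thu-PM→Ghosh, Fri-AM→Ferraro, Fri-PM→Cho, Sat-AM→Ghosh, Sat-PM→Abara, Sun-AM→Ferraro.
Total: 110 + 115 + 145 + 115 + 135 + 140 + 110 + 135 + 155 + 140 = €1300.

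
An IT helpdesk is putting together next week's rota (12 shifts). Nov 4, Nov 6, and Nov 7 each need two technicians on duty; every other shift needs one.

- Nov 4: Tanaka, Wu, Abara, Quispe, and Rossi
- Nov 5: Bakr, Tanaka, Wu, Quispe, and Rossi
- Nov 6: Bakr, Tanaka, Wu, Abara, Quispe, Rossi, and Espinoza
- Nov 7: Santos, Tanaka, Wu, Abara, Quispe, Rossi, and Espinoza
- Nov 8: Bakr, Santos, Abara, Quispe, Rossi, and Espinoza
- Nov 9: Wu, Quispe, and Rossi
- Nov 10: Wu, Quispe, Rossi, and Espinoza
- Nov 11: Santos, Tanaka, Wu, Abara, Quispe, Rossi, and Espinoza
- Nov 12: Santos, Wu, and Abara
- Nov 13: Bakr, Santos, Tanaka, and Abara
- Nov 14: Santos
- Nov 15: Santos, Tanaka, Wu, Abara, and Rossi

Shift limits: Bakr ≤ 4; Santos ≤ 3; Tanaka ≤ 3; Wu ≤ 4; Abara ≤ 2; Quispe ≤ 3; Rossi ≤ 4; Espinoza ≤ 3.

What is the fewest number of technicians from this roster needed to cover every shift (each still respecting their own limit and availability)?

4

15 slots to fill and no one can take more than 4, so at least ⌈15/4⌉ = 4 technicians are needed.
Bakr, Santos, Wu, and Rossi alone can cover everything: Nov 4→Wu+Rossi, Nov 5→Bakr, Nov 6→Bakr+Wu, Nov 7→Santos+Rossi, Nov 8→Bakr, Nov 9→Wu, Nov 10→Wu, Nov 11→Rossi, Nov 12→Santos, Nov 13→Bakr, Nov 14→Santos, Nov 15→Rossi.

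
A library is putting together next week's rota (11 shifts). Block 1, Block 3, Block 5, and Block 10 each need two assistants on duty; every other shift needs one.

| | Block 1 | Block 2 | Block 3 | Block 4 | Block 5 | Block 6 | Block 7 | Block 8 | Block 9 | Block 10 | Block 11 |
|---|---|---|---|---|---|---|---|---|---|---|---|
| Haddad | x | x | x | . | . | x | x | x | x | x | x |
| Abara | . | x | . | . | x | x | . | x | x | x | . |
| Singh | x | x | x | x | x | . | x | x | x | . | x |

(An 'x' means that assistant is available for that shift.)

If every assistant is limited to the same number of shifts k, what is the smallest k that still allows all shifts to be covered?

5

With 3 assistants and 15 worker-slots to fill, someone must work at least ⌈15/3⌉ = 5 shifts, so k ≥ 5.
k = 5 works: Block 1→Haddad+Singh, Block 2→Abara, Block 3→Haddad+Singh, Block 4→Singh, Block 5→Abara+Singh, Block 6→Haddad, Block 7→Haddad, Block 8→Abara, Block 9→Abara, Block 10→Haddad+Abara, Block 11→Singh.
Loads: Haddad 5, Abara 5, Singh 5 — all ≤ 5.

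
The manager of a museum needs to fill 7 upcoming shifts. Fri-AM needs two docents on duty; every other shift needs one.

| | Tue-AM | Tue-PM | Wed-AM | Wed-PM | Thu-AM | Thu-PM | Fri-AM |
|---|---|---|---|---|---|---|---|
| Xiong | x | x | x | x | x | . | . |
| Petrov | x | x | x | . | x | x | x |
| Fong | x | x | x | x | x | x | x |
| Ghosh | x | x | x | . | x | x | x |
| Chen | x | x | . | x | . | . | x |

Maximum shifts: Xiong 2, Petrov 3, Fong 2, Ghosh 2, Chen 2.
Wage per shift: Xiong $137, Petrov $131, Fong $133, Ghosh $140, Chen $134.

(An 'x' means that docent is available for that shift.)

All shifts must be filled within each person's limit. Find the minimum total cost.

$1064

Picking the cheapest available docent for each shift independently would cost $1052, but that ignores the shift limits.
An optimal schedule: Tue-AM→Chen, Tue-PM→Xiong, Wed-AM→Petrov, Wed-PM→Fong, Thu-AM→Petrov, Thu-PM→Petrov, Fri-AM→Fong+Chen.
Total: 134 + 137 + 131 + 133 + 131 + 131 + 133 + 134 = $1064.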